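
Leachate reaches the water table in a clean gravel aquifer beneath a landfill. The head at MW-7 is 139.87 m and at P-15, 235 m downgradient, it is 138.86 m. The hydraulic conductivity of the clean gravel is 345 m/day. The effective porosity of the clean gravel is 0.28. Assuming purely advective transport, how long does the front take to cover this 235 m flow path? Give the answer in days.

44.4

Hydraulic gradient i = (139.87 − 138.86) / 235 = 1.01 / 235 = 0.004298.
Darcy flux q = K · i = 345.0 × 0.004298 = 1.483 m/day.
Seepage velocity v = q / n_e = 1.483 / 0.28 = 5.296 m/day.
Travel time t = L / v = 235 / 5.296 = 44.38 days.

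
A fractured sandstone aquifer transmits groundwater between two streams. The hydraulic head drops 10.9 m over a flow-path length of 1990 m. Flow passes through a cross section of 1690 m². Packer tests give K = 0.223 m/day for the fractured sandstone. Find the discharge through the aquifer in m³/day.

Hydraulic gradient i = Δh / L = 10.9 / 1990 = 0.005477.
Darcy's law: Q = K · A · i = 0.2230 × 1690 × 0.005477 = 2.064 m³/day.

2.06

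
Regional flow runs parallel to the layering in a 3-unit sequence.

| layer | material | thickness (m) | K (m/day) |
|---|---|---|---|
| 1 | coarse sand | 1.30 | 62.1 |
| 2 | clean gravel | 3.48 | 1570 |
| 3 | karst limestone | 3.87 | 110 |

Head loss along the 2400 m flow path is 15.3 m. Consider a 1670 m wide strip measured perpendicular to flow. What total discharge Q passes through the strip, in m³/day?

63600

Flow is parallel to layering, so each bed carries its own Darcy discharge and the transmissivities add.
Σ(K_i·b_i) = 62.1×1.30 + 1570×3.48 + 110×3.87 = 5970 m²/day.
Hydraulic gradient i = Δh / L = 15.3 / 2400 = 0.006375.
Q = Σ(K_i·b_i) · W · i = 5970 × 1670 × 0.006375 = 63558 m³/day.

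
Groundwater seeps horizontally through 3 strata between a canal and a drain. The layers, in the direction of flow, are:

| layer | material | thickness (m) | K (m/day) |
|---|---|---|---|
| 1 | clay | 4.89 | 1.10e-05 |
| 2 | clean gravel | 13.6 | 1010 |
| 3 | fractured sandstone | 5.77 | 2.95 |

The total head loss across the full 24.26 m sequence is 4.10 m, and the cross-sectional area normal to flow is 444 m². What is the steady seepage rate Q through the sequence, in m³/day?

0.00409

Flow is perpendicular to layering, so the layers act in series and the equivalent K is the thickness-weighted harmonic mean.
Total thickness L = 4.89 + 13.6 + 5.77 = 24.26 m.
Σ(b_i/K_i) = 4.89/1.10e-05 + 13.6/1010 + 5.77/2.95 = 4.445e+05 d.
K_eq = L / Σ(b_i/K_i) = 24.26 / 4.445e+05 = 5.457e-05 m/day.
Q = K_eq · A · (Δh/L) = 5.457e-05 × 444 × (4.10/24.26) = 0.004095 m³/day.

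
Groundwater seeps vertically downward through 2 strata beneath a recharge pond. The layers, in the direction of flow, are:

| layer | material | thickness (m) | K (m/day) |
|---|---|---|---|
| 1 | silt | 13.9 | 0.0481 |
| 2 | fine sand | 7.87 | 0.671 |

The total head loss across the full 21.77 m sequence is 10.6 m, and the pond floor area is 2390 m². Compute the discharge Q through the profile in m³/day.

84.2

Flow is perpendicular to layering, so the layers act in series and the equivalent K is the thickness-weighted harmonic mean.
Total thickness L = 13.9 + 7.87 = 21.77 m.
Σ(b_i/K_i) = 13.9/0.0481 + 7.87/0.671 = 300.7 d.
K_eq = L / Σ(b_i/K_i) = 21.77 / 300.7 = 0.07240 m/day.
Q = K_eq · A · (Δh/L) = 0.07240 × 2390 × (10.6/21.77) = 84.25 m³/day.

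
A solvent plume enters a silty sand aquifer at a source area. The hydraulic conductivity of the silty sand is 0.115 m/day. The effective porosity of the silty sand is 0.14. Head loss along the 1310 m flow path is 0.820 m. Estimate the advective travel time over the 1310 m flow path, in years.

6980

Hydraulic gradient i = Δh / L = 0.820 / 1310 = 0.0006260.
Darcy flux q = K · i = 0.1150 × 0.0006260 = 7.198e-05 m/day.
Seepage velocity v = q / n_e = 7.198e-05 / 0.14 = 0.0005142 m/day.
Travel time t = L / v = 1310 / 0.0005142 = 2.548e+06 days = 6975 years.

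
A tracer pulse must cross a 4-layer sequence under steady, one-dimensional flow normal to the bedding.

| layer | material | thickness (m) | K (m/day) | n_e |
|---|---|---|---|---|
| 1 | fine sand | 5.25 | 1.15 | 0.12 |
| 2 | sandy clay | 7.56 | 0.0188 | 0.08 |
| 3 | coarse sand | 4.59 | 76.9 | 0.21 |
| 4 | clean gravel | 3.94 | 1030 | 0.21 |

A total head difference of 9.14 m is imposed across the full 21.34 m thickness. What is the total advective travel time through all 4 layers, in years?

With flow normal to the layers, continuity requires the same specific discharge q through every layer.
Σ(b_i/K_i) = 5.25/1.15 + 7.56/0.0188 + 4.59/76.9 + 3.94/1030 = 406.8 d.
q = Δh / Σ(b_i/K_i) = 9.14 / 406.8 = 0.02247 m/day.
In each layer the seepage velocity is v_i = q/n_i, so the layer transit time is t_i = b_i·n_i / q:
  layer 1 (fine sand): t_1 = 5.25 × 0.12 / 0.02247 = 28.04 d
  layer 2 (sandy clay): t_2 = 7.56 × 0.08 / 0.02247 = 26.92 d
  layer 3 (coarse sand): t_3 = 4.59 × 0.21 / 0.02247 = 42.90 d
  layer 4 (clean gravel): t_4 = 3.94 × 0.21 / 0.02247 = 36.82 d
Total t = Σ t_i = 134.7 days = 0.3687 years.

0.369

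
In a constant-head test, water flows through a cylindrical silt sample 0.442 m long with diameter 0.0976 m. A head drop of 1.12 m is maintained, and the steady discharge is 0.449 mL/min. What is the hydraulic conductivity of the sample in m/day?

Cross-sectional area A = π·(d/2)² = π × (0.0976/2)² = 0.007482 m².
Convert discharge: 0.449 mL/min = 7.483e-09 m³/s.
Darcy's law rearranged: K = Q·L / (A·Δh) = 7.483e-09 × 0.442 / (0.007482 × 1.12) = 3.947e-07 m/s = 0.03411 m/day.

0.0341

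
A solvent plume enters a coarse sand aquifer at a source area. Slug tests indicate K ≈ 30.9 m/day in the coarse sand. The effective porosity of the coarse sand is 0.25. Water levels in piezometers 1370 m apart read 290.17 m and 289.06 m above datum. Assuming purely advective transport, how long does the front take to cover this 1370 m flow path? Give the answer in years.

37.5

Hydraulic gradient i = (290.17 − 289.06) / 1370 = 1.11 / 1370 = 0.0008102.
Darcy flux q = K · i = 30.90 × 0.0008102 = 0.02504 m/day.
Seepage velocity v = q / n_e = 0.02504 / 0.25 = 0.1001 m/day.
Travel time t = L / v = 1370 / 0.1001 = 13680 days = 37.45 years.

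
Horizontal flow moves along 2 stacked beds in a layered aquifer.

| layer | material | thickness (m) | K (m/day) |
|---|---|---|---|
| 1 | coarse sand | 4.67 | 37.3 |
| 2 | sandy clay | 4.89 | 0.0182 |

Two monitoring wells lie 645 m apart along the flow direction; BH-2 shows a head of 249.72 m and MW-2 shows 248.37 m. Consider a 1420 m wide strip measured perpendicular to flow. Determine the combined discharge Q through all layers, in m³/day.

Flow is parallel to layering, so each bed carries its own Darcy discharge and the transmissivities add.
Σ(K_i·b_i) = 37.3×4.67 + 0.0182×4.89 = 174.3 m²/day.
Hydraulic gradient i = (249.72 − 248.37) / 645 = 1.35 / 645 = 0.002093.
Q = Σ(K_i·b_i) · W · i = 174.3 × 1420 × 0.002093 = 518.0 m³/day.

518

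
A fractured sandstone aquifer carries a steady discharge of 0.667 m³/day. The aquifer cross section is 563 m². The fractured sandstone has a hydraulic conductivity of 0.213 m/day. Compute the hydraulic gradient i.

From Q = K·A·i, i = Q / (K·A) = 0.667 / (0.2130 × 563.0) = 0.005562.

0.00556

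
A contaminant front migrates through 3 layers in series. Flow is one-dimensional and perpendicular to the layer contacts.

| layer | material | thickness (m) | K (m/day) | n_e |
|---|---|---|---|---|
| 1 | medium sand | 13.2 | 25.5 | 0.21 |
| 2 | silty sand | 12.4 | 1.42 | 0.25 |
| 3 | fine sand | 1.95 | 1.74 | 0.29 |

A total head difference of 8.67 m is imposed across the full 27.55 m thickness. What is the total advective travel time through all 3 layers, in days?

7.70

With flow normal to the layers, continuity requires the same specific discharge q through every layer.
Σ(b_i/K_i) = 13.2/25.5 + 12.4/1.42 + 1.95/1.74 = 10.37 d.
q = Δh / Σ(b_i/K_i) = 8.67 / 10.37 = 0.8360 m/day.
In each layer the seepage velocity is v_i = q/n_i, so the layer transit time is t_i = b_i·n_i / q:
  layer 1 (medium sand): t_1 = 13.2 × 0.21 / 0.8360 = 3.316 d
  layer 2 (silty sand): t_2 = 12.4 × 0.25 / 0.8360 = 3.708 d
  layer 3 (fine sand): t_3 = 1.95 × 0.29 / 0.8360 = 0.6764 d
Total t = Σ t_i = 7.700 days.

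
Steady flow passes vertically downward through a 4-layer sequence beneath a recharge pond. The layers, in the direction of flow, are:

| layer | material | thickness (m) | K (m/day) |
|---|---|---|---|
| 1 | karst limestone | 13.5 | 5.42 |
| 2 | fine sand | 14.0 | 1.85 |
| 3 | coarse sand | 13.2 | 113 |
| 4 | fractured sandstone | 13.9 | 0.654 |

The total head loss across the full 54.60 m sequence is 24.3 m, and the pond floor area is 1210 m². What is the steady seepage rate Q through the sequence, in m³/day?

Flow is perpendicular to layering, so the layers act in series and the equivalent K is the thickness-weighted harmonic mean.
Total thickness L = 13.5 + 14.0 + 13.2 + 13.9 = 54.60 m.
Σ(b_i/K_i) = 13.5/5.42 + 14.0/1.85 + 13.2/113 + 13.9/0.654 = 31.43 d.
K_eq = L / Σ(b_i/K_i) = 54.60 / 31.43 = 1.737 m/day.
Q = K_eq · A · (Δh/L) = 1.737 × 1210 × (24.3/54.60) = 935.5 m³/day.

936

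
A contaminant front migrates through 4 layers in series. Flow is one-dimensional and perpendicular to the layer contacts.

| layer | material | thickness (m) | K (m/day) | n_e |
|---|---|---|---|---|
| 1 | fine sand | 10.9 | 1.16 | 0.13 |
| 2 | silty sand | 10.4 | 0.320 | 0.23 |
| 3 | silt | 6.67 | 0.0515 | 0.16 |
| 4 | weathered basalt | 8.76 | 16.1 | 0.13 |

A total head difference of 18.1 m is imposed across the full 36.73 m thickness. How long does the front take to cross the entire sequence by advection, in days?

With flow normal to the layers, continuity requires the same specific discharge q through every layer.
Σ(b_i/K_i) = 10.9/1.16 + 10.4/0.320 + 6.67/0.0515 + 8.76/16.1 = 172.0 d.
q = Δh / Σ(b_i/K_i) = 18.1 / 172.0 = 0.1053 m/day.
In each layer the seepage velocity is v_i = q/n_i, so the layer transit time is t_i = b_i·n_i / q:
  layer 1 (fine sand): t_1 = 10.9 × 0.13 / 0.1053 = 13.46 d
  layer 2 (silty sand): t_2 = 10.4 × 0.23 / 0.1053 = 22.72 d
  layer 3 (silt): t_3 = 6.67 × 0.16 / 0.1053 = 10.14 d
  layer 4 (weathered basalt): t_4 = 8.76 × 0.13 / 0.1053 = 10.82 d
Total t = Σ t_i = 57.14 days.

57.1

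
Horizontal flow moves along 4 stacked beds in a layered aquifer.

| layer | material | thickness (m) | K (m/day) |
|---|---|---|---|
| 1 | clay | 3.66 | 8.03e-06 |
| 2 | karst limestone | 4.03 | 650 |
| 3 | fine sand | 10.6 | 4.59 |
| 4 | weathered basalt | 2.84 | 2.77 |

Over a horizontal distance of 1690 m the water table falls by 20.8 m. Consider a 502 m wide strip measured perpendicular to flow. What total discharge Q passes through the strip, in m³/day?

16500

Flow is parallel to layering, so each bed carries its own Darcy discharge and the transmissivities add.
Σ(K_i·b_i) = 8.03e-06×3.66 + 650×4.03 + 4.59×10.6 + 2.77×2.84 = 2676 m²/day.
Hydraulic gradient i = Δh / L = 20.8 / 1690 = 0.01231.
Q = Σ(K_i·b_i) · W · i = 2676 × 502 × 0.01231 = 16534 m³/day.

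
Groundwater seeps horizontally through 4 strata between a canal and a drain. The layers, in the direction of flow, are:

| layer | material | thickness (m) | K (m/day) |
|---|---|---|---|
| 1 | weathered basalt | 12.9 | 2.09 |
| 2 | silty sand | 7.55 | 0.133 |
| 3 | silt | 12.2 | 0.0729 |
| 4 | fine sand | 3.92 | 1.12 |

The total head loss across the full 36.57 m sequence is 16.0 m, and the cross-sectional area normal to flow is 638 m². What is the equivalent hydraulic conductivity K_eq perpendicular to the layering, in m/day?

0.156

Flow is perpendicular to layering, so the layers act in series and the equivalent K is the thickness-weighted harmonic mean.
Total thickness L = 12.9 + 7.55 + 12.2 + 3.92 = 36.57 m.
Σ(b_i/K_i) = 12.9/2.09 + 7.55/0.133 + 12.2/0.0729 + 3.92/1.12 = 233.8 d.
K_eq = L / Σ(b_i/K_i) = 36.57 / 233.8 = 0.1564 m/day.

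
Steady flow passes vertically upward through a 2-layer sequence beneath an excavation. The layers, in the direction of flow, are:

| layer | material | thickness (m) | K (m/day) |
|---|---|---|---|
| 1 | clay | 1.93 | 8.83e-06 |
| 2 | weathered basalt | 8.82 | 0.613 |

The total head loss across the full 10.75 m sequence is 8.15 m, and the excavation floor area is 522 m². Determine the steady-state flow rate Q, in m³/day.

Flow is perpendicular to layering, so the layers act in series and the equivalent K is the thickness-weighted harmonic mean.
Total thickness L = 1.93 + 8.82 = 10.75 m.
Σ(b_i/K_i) = 1.93/8.83e-06 + 8.82/0.613 = 2.186e+05 d.
K_eq = L / Σ(b_i/K_i) = 10.75 / 2.186e+05 = 4.918e-05 m/day.
Q = K_eq · A · (Δh/L) = 4.918e-05 × 522 × (8.15/10.75) = 0.01946 m³/day.

0.0195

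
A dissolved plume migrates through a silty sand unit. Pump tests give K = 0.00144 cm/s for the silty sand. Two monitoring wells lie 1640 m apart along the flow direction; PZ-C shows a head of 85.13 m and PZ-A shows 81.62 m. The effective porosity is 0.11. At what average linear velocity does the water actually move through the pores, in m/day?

Convert K: 0.00144 cm/s × 864 = 1.244 m/day.
Hydraulic gradient i = (85.13 − 81.62) / 1640 = 3.51 / 1640 = 0.002140.
Darcy flux q = K · i = 1.244 × 0.002140 = 0.002663 m/day.
Seepage velocity v = q / n_e = 0.002663 / 0.11 = 0.02421 m/day.

0.0242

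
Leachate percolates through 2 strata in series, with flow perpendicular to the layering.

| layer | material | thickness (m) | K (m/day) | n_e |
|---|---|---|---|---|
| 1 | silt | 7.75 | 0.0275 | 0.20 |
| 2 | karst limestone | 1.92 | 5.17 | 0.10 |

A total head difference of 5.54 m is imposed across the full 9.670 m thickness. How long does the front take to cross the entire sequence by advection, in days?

88.7

With flow normal to the layers, continuity requires the same specific discharge q through every layer.
Σ(b_i/K_i) = 7.75/0.0275 + 1.92/5.17 = 282.2 d.
q = Δh / Σ(b_i/K_i) = 5.54 / 282.2 = 0.01963 m/day.
In each layer the seepage velocity is v_i = q/n_i, so the layer transit time is t_i = b_i·n_i / q:
  layer 1 (silt): t_1 = 7.75 × 0.20 / 0.01963 = 78.95 d
  layer 2 (karst limestone): t_2 = 1.92 × 0.10 / 0.01963 = 9.780 d
Total t = Σ t_i = 88.73 days.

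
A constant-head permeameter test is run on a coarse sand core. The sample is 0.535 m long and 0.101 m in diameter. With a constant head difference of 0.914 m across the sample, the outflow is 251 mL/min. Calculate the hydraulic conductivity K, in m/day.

26.4

Cross-sectional area A = π·(d/2)² = π × (0.101/2)² = 0.008012 m².
Convert discharge: 251 mL/min = 4.183e-06 m³/s.
Darcy's law rearranged: K = Q·L / (A·Δh) = 4.183e-06 × 0.535 / (0.008012 × 0.914) = 0.0003056 m/s = 26.41 m/day.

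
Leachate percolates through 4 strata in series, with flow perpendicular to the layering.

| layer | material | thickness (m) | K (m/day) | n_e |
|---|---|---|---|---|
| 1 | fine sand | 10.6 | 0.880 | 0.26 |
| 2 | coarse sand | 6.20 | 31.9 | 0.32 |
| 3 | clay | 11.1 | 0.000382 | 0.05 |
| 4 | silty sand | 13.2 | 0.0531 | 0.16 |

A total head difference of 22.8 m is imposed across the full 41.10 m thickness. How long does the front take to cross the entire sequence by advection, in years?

26.1

With flow normal to the layers, continuity requires the same specific discharge q through every layer.
Σ(b_i/K_i) = 10.6/0.880 + 6.20/31.9 + 11.1/0.000382 + 13.2/0.0531 = 29318 d.
q = Δh / Σ(b_i/K_i) = 22.8 / 29318 = 0.0007777 m/day.
In each layer the seepage velocity is v_i = q/n_i, so the layer transit time is t_i = b_i·n_i / q:
  layer 1 (fine sand): t_1 = 10.6 × 0.26 / 0.0007777 = 3544 d
  layer 2 (coarse sand): t_2 = 6.20 × 0.32 / 0.0007777 = 2551 d
  layer 3 (clay): t_3 = 11.1 × 0.05 / 0.0007777 = 713.7 d
  layer 4 (silty sand): t_4 = 13.2 × 0.16 / 0.0007777 = 2716 d
Total t = Σ t_i = 9525 days = 26.08 years.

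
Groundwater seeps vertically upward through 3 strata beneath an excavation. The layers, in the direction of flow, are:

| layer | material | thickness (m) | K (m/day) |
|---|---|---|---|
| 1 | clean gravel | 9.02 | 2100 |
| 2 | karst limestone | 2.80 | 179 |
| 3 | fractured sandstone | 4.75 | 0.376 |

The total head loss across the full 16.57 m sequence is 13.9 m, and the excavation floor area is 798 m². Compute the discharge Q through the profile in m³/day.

Flow is perpendicular to layering, so the layers act in series and the equivalent K is the thickness-weighted harmonic mean.
Total thickness L = 9.02 + 2.80 + 4.75 = 16.57 m.
Σ(b_i/K_i) = 9.02/2100 + 2.80/179 + 4.75/0.376 = 12.65 d.
K_eq = L / Σ(b_i/K_i) = 16.57 / 12.65 = 1.310 m/day.
Q = K_eq · A · (Δh/L) = 1.310 × 798 × (13.9/16.57) = 876.7 m³/day.

877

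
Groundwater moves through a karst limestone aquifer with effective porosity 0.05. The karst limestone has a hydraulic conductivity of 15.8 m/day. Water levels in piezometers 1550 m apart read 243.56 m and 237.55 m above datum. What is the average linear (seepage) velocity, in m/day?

1.23

Hydraulic gradient i = (243.56 − 237.55) / 1550 = 6.01 / 1550 = 0.003877.
Darcy flux q = K · i = 15.80 × 0.003877 = 0.06126 m/day.
Seepage velocity v = q / n_e = 0.06126 / 0.05 = 1.225 m/day.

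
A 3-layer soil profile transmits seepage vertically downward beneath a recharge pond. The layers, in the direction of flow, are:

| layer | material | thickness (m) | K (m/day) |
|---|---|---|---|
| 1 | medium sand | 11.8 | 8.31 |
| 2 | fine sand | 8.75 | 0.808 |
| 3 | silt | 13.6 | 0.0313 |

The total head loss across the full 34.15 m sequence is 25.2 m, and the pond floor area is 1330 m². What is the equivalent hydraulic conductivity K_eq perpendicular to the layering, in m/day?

0.0764

Flow is perpendicular to layering, so the layers act in series and the equivalent K is the thickness-weighted harmonic mean.
Total thickness L = 11.8 + 8.75 + 13.6 = 34.15 m.
Σ(b_i/K_i) = 11.8/8.31 + 8.75/0.808 + 13.6/0.0313 = 446.8 d.
K_eq = L / Σ(b_i/K_i) = 34.15 / 446.8 = 0.07644 m/day.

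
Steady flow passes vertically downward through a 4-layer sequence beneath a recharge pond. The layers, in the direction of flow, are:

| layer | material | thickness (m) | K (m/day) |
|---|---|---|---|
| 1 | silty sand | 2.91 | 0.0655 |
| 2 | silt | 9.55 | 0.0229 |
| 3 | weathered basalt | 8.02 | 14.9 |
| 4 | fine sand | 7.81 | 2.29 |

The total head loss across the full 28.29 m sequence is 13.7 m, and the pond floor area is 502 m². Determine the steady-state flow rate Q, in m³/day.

14.8

Flow is perpendicular to layering, so the layers act in series and the equivalent K is the thickness-weighted harmonic mean.
Total thickness L = 2.91 + 9.55 + 8.02 + 7.81 = 28.29 m.
Σ(b_i/K_i) = 2.91/0.0655 + 9.55/0.0229 + 8.02/14.9 + 7.81/2.29 = 465.4 d.
K_eq = L / Σ(b_i/K_i) = 28.29 / 465.4 = 0.06079 m/day.
Q = K_eq · A · (Δh/L) = 0.06079 × 502 × (13.7/28.29) = 14.78 m³/day.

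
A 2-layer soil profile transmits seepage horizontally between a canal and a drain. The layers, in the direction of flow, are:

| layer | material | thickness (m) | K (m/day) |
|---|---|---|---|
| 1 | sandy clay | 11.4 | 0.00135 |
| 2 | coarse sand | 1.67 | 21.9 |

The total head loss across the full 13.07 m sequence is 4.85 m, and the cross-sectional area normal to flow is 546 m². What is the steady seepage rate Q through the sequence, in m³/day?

Flow is perpendicular to layering, so the layers act in series and the equivalent K is the thickness-weighted harmonic mean.
Total thickness L = 11.4 + 1.67 = 13.07 m.
Σ(b_i/K_i) = 11.4/0.00135 + 1.67/21.9 = 8445 d.
K_eq = L / Σ(b_i/K_i) = 13.07 / 8445 = 0.001548 m/day.
Q = K_eq · A · (Δh/L) = 0.001548 × 546 × (4.85/13.07) = 0.3136 m³/day.

0.314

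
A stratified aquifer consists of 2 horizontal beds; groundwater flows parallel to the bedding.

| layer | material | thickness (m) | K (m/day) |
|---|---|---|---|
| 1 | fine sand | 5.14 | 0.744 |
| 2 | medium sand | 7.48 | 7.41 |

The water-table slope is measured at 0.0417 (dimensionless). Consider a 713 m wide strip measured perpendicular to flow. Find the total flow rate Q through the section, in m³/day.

1760

Flow is parallel to layering, so each bed carries its own Darcy discharge and the transmissivities add.
Σ(K_i·b_i) = 0.744×5.14 + 7.41×7.48 = 59.25 m²/day.
Hydraulic gradient i = 0.0417.
Q = Σ(K_i·b_i) · W · i = 59.25 × 713 × 0.04170 = 1762 m³/day.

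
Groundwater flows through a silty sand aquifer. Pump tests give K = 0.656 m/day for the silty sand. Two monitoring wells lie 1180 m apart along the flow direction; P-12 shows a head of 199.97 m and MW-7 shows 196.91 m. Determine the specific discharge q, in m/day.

Hydraulic gradient i = (199.97 − 196.91) / 1180 = 3.06 / 1180 = 0.002593.
Specific discharge q = K · i = 0.6560 × 0.002593 = 0.001701 m/day.

0.00170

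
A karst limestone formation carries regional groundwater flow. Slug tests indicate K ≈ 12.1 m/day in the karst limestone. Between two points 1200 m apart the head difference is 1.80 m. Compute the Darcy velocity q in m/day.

Hydraulic gradient i = Δh / L = 1.80 / 1200 = 0.001500.
Specific discharge q = K · i = 12.10 × 0.001500 = 0.01815 m/day.

0.0181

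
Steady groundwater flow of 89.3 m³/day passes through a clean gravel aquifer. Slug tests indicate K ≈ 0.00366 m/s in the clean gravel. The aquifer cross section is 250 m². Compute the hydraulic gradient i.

Convert K: 0.00366 m/s × 86400 = 316.2 m/day.
From Q = K·A·i, i = Q / (K·A) = 89.3 / (316.2 × 250.0) = 0.001130.

0.00113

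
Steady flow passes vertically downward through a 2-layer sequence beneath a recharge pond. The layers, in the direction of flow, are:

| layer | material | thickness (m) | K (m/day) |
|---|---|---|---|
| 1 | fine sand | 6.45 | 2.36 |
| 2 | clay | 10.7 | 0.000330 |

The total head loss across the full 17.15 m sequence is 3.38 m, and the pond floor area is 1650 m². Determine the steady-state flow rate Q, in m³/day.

0.172

Flow is perpendicular to layering, so the layers act in series and the equivalent K is the thickness-weighted harmonic mean.
Total thickness L = 6.45 + 10.7 = 17.15 m.
Σ(b_i/K_i) = 6.45/2.36 + 10.7/0.000330 = 32427 d.
K_eq = L / Σ(b_i/K_i) = 17.15 / 32427 = 0.0005289 m/day.
Q = K_eq · A · (Δh/L) = 0.0005289 × 1650 × (3.38/17.15) = 0.1720 m³/day.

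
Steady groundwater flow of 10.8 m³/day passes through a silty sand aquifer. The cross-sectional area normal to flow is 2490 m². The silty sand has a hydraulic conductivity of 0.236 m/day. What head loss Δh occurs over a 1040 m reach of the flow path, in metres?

From Q = K·A·i, i = Q / (K·A) = 10.8 / (0.2360 × 2490) = 0.01838.
Head loss Δh = i · L = 0.01838 × 1040 = 19.11 m.

19.1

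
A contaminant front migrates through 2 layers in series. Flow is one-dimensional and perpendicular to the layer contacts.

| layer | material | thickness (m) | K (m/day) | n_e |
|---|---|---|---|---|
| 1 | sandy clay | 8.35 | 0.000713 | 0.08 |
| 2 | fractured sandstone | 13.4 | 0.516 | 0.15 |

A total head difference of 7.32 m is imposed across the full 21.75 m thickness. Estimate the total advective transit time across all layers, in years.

With flow normal to the layers, continuity requires the same specific discharge q through every layer.
Σ(b_i/K_i) = 8.35/0.000713 + 13.4/0.516 = 11737 d.
q = Δh / Σ(b_i/K_i) = 7.32 / 11737 = 0.0006237 m/day.
In each layer the seepage velocity is v_i = q/n_i, so the layer transit time is t_i = b_i·n_i / q:
  layer 1 (sandy clay): t_1 = 8.35 × 0.08 / 0.0006237 = 1071 d
  layer 2 (fractured sandstone): t_2 = 13.4 × 0.15 / 0.0006237 = 3223 d
Total t = Σ t_i = 4294 days = 11.76 years.

11.8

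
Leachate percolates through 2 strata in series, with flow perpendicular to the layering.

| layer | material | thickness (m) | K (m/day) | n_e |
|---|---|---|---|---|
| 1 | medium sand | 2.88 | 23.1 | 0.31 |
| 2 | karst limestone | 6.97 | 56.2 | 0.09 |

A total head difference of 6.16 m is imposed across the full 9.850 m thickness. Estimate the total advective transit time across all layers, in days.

0.0614

With flow normal to the layers, continuity requires the same specific discharge q through every layer.
Σ(b_i/K_i) = 2.88/23.1 + 6.97/56.2 = 0.2487 d.
q = Δh / Σ(b_i/K_i) = 6.16 / 0.2487 = 24.77 m/day.
In each layer the seepage velocity is v_i = q/n_i, so the layer transit time is t_i = b_i·n_i / q:
  layer 1 (medium sand): t_1 = 2.88 × 0.31 / 24.77 = 0.03604 d
  layer 2 (karst limestone): t_2 = 6.97 × 0.09 / 24.77 = 0.02533 d
Total t = Σ t_i = 0.06137 days.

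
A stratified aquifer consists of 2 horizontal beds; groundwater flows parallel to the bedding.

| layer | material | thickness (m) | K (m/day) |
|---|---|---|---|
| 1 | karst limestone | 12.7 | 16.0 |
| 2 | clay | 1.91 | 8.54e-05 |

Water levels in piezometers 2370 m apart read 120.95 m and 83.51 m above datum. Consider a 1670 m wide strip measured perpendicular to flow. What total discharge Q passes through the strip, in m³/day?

5360

Flow is parallel to layering, so each bed carries its own Darcy discharge and the transmissivities add.
Σ(K_i·b_i) = 16.0×12.7 + 8.54e-05×1.91 = 203.2 m²/day.
Hydraulic gradient i = (120.95 − 83.51) / 2370 = 37.44 / 2370 = 0.01580.
Q = Σ(K_i·b_i) · W · i = 203.2 × 1670 × 0.01580 = 5361 m³/day.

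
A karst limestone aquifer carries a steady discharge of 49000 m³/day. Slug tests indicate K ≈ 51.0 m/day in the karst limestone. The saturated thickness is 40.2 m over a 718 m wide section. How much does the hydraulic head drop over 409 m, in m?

13.6

Cross-sectional area A = 718 × 40.2 = 28864 m².
From Q = K·A·i, i = Q / (K·A) = 49000 / (51.00 × 28864) = 0.03329.
Head loss Δh = i · L = 0.03329 × 409 = 13.61 m.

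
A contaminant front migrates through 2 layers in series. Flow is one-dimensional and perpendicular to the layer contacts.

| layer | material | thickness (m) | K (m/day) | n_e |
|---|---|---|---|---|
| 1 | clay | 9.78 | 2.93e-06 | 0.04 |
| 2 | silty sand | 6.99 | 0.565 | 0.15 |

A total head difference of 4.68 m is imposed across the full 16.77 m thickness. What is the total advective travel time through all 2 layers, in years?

2810

With flow normal to the layers, continuity requires the same specific discharge q through every layer.
Σ(b_i/K_i) = 9.78/2.93e-06 + 6.99/0.565 = 3.338e+06 d.
q = Δh / Σ(b_i/K_i) = 4.68 / 3.338e+06 = 1.402e-06 m/day.
In each layer the seepage velocity is v_i = q/n_i, so the layer transit time is t_i = b_i·n_i / q:
  layer 1 (clay): t_1 = 9.78 × 0.04 / 1.402e-06 = 2.790e+05 d
  layer 2 (silty sand): t_2 = 6.99 × 0.15 / 1.402e-06 = 7.478e+05 d
Total t = Σ t_i = 1.027e+06 days = 2811 years.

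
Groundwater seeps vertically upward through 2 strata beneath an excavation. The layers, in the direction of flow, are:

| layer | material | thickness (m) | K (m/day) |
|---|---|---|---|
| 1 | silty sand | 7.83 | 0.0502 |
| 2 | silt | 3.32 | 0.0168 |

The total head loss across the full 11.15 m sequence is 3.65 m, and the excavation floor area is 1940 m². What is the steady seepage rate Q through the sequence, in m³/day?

20.0

Flow is perpendicular to layering, so the layers act in series and the equivalent K is the thickness-weighted harmonic mean.
Total thickness L = 7.83 + 3.32 = 11.15 m.
Σ(b_i/K_i) = 7.83/0.0502 + 3.32/0.0168 = 353.6 d.
K_eq = L / Σ(b_i/K_i) = 11.15 / 353.6 = 0.03153 m/day.
Q = K_eq · A · (Δh/L) = 0.03153 × 1940 × (3.65/11.15) = 20.03 m³/day.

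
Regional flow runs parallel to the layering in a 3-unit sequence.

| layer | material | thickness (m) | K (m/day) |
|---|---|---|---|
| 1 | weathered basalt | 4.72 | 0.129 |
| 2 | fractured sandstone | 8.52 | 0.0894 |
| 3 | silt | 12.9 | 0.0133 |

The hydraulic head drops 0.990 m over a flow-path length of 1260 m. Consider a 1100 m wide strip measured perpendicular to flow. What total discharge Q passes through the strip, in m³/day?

Flow is parallel to layering, so each bed carries its own Darcy discharge and the transmissivities add.
Σ(K_i·b_i) = 0.129×4.72 + 0.0894×8.52 + 0.0133×12.9 = 1.542 m²/day.
Hydraulic gradient i = Δh / L = 0.990 / 1260 = 0.0007857.
Q = Σ(K_i·b_i) · W · i = 1.542 × 1100 × 0.0007857 = 1.333 m³/day.

1.33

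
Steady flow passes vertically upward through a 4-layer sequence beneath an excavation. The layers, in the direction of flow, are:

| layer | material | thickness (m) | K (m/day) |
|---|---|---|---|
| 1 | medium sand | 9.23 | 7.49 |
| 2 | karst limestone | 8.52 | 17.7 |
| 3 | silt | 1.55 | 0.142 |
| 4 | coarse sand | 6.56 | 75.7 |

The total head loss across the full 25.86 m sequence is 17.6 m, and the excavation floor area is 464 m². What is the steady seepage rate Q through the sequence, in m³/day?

Flow is perpendicular to layering, so the layers act in series and the equivalent K is the thickness-weighted harmonic mean.
Total thickness L = 9.23 + 8.52 + 1.55 + 6.56 = 25.86 m.
Σ(b_i/K_i) = 9.23/7.49 + 8.52/17.7 + 1.55/0.142 + 6.56/75.7 = 12.72 d.
K_eq = L / Σ(b_i/K_i) = 25.86 / 12.72 = 2.034 m/day.
Q = K_eq · A · (Δh/L) = 2.034 × 464 × (17.6/25.86) = 642.2 m³/day.

642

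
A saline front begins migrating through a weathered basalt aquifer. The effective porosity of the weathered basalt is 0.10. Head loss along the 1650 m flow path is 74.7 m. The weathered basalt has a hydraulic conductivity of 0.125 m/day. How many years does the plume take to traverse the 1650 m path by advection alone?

79.8

Hydraulic gradient i = Δh / L = 74.7 / 1650 = 0.04527.
Darcy flux q = K · i = 0.1250 × 0.04527 = 0.005659 m/day.
Seepage velocity v = q / n_e = 0.005659 / 0.10 = 0.05659 m/day.
Travel time t = L / v = 1650 / 0.05659 = 29157 days = 79.83 years.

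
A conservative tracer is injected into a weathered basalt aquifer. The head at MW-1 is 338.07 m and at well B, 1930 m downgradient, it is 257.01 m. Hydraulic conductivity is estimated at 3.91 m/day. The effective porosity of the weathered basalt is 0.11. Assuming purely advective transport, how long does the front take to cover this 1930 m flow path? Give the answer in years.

3.54

Hydraulic gradient i = (338.07 − 257.01) / 1930 = 81.06 / 1930 = 0.04200.
Darcy flux q = K · i = 3.910 × 0.04200 = 0.1642 m/day.
Seepage velocity v = q / n_e = 0.1642 / 0.11 = 1.493 m/day.
Travel time t = L / v = 1930 / 1.493 = 1293 days = 3.539 years.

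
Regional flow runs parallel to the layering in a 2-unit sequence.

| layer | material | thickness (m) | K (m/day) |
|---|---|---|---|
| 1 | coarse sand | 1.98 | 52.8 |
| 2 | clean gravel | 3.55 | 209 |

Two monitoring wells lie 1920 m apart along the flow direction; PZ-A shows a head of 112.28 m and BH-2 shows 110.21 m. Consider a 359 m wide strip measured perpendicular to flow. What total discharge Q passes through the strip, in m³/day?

Flow is parallel to layering, so each bed carries its own Darcy discharge and the transmissivities add.
Σ(K_i·b_i) = 52.8×1.98 + 209×3.55 = 846.5 m²/day.
Hydraulic gradient i = (112.28 − 110.21) / 1920 = 2.07 / 1920 = 0.001078.
Q = Σ(K_i·b_i) · W · i = 846.5 × 359 × 0.001078 = 327.6 m³/day.

328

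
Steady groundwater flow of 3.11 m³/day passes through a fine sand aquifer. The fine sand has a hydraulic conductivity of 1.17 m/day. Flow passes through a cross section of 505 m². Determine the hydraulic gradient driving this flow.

From Q = K·A·i, i = Q / (K·A) = 3.11 / (1.170 × 505.0) = 0.005264.

0.00526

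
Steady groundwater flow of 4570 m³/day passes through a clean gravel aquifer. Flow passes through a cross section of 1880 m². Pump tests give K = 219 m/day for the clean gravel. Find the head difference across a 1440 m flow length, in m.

From Q = K·A·i, i = Q / (K·A) = 4570 / (219.0 × 1880) = 0.01110.
Head loss Δh = i · L = 0.01110 × 1440 = 15.98 m.

16.0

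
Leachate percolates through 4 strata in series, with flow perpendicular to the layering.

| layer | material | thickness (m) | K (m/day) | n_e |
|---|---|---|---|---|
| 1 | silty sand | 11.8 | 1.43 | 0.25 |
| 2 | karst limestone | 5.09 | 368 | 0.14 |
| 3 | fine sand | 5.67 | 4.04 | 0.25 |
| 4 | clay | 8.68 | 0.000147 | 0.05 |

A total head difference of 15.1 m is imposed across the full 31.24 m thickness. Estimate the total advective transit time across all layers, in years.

With flow normal to the layers, continuity requires the same specific discharge q through every layer.
Σ(b_i/K_i) = 11.8/1.43 + 5.09/368 + 5.67/4.04 + 8.68/0.000147 = 59057 d.
q = Δh / Σ(b_i/K_i) = 15.1 / 59057 = 0.0002557 m/day.
In each layer the seepage velocity is v_i = q/n_i, so the layer transit time is t_i = b_i·n_i / q:
  layer 1 (silty sand): t_1 = 11.8 × 0.25 / 0.0002557 = 11538 d
  layer 2 (karst limestone): t_2 = 5.09 × 0.14 / 0.0002557 = 2787 d
  layer 3 (fine sand): t_3 = 5.67 × 0.25 / 0.0002557 = 5544 d
  layer 4 (clay): t_4 = 8.68 × 0.05 / 0.0002557 = 1697 d
Total t = Σ t_i = 21566 days = 59.04 years.

59.0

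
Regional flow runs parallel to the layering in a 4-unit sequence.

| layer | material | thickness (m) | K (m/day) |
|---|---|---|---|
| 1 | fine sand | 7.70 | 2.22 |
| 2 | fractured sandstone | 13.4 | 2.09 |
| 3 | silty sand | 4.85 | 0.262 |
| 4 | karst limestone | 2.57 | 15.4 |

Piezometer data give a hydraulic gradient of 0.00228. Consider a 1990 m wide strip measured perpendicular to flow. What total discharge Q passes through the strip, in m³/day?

390

Flow is parallel to layering, so each bed carries its own Darcy discharge and the transmissivities add.
Σ(K_i·b_i) = 2.22×7.70 + 2.09×13.4 + 0.262×4.85 + 15.4×2.57 = 85.95 m²/day.
Hydraulic gradient i = 0.00228.
Q = Σ(K_i·b_i) · W · i = 85.95 × 1990 × 0.002280 = 390.0 m³/day.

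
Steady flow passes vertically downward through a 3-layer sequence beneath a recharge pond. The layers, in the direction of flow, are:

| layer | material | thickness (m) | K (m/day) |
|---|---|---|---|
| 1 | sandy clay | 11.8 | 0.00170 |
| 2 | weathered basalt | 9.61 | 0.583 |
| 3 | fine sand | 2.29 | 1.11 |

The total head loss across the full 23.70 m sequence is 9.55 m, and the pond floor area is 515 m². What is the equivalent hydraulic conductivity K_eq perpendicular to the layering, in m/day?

Flow is perpendicular to layering, so the layers act in series and the equivalent K is the thickness-weighted harmonic mean.
Total thickness L = 11.8 + 9.61 + 2.29 = 23.70 m.
Σ(b_i/K_i) = 11.8/0.00170 + 9.61/0.583 + 2.29/1.11 = 6960 d.
K_eq = L / Σ(b_i/K_i) = 23.70 / 6960 = 0.003405 m/day.

0.00341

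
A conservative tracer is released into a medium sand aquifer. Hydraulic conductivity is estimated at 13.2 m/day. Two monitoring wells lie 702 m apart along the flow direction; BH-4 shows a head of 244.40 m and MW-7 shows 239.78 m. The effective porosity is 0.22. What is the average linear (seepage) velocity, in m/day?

Hydraulic gradient i = (244.40 − 239.78) / 702 = 4.62 / 702 = 0.006581.
Darcy flux q = K · i = 13.20 × 0.006581 = 0.08687 m/day.
Seepage velocity v = q / n_e = 0.08687 / 0.22 = 0.3949 m/day.

0.395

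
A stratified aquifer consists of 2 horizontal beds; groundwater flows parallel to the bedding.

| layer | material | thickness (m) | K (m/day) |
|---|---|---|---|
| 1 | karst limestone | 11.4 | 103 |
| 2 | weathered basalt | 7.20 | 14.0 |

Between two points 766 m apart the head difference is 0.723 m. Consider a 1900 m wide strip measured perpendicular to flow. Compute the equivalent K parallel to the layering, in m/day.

68.5

Flow is parallel to layering, so each bed carries its own Darcy discharge and the transmissivities add.
Σ(K_i·b_i) = 103×11.4 + 14.0×7.20 = 1275 m²/day.
Total thickness b = 18.60 m, so K_eq = Σ(K_i·b_i)/b = 68.55 m/day.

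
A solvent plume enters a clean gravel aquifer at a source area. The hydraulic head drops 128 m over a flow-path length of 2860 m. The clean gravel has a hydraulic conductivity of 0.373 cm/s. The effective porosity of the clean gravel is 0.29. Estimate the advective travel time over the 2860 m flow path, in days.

Convert K: 0.373 cm/s × 864 = 322.3 m/day.
Hydraulic gradient i = Δh / L = 128 / 2860 = 0.04476.
Darcy flux q = K · i = 322.3 × 0.04476 = 14.42 m/day.
Seepage velocity v = q / n_e = 14.42 / 0.29 = 49.74 m/day.
Travel time t = L / v = 2860 / 49.74 = 57.50 days.

57.5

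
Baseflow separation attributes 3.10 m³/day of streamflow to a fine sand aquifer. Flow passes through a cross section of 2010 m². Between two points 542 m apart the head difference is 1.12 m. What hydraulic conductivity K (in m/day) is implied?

Hydraulic gradient i = Δh / L = 1.12 / 542 = 0.002066.
From Q = K·A·i, K = Q / (A·i) = 3.10 / (2010 × 0.002066) = 0.7464 m/day.

0.746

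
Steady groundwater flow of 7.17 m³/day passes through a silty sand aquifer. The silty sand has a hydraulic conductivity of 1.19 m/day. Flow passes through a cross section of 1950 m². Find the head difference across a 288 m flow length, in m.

0.890

From Q = K·A·i, i = Q / (K·A) = 7.17 / (1.190 × 1950) = 0.003090.
Head loss Δh = i · L = 0.003090 × 288 = 0.8899 m.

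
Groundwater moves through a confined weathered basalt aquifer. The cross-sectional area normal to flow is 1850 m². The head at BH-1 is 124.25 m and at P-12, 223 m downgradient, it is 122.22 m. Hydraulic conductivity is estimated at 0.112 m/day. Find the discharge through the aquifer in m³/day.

Hydraulic gradient i = (124.25 − 122.22) / 223 = 2.03 / 223 = 0.009103.
Darcy's law: Q = K · A · i = 0.1120 × 1850 × 0.009103 = 1.886 m³/day.

1.89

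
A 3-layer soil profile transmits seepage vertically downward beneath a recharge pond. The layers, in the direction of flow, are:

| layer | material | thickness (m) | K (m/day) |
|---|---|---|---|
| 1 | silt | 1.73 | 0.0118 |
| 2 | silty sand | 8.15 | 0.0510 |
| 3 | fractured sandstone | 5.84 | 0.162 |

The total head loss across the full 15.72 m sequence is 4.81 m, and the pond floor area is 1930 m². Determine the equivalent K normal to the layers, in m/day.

0.0459

Flow is perpendicular to layering, so the layers act in series and the equivalent K is the thickness-weighted harmonic mean.
Total thickness L = 1.73 + 8.15 + 5.84 = 15.72 m.
Σ(b_i/K_i) = 1.73/0.0118 + 8.15/0.0510 + 5.84/0.162 = 342.5 d.
K_eq = L / Σ(b_i/K_i) = 15.72 / 342.5 = 0.04590 m/day.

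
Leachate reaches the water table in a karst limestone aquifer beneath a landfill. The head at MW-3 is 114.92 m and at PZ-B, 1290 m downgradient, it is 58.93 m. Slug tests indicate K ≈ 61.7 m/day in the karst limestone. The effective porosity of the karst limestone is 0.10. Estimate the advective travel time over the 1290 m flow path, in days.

Hydraulic gradient i = (114.92 − 58.93) / 1290 = 55.99 / 1290 = 0.04340.
Darcy flux q = K · i = 61.70 × 0.04340 = 2.678 m/day.
Seepage velocity v = q / n_e = 2.678 / 0.10 = 26.78 m/day.
Travel time t = L / v = 1290 / 26.78 = 48.17 days.

48.2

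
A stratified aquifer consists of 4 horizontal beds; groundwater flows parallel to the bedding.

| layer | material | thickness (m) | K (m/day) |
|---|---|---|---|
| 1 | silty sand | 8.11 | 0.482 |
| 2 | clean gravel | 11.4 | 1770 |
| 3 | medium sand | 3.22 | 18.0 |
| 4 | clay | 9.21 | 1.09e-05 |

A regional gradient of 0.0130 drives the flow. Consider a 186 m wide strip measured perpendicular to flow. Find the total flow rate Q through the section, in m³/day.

Flow is parallel to layering, so each bed carries its own Darcy discharge and the transmissivities add.
Σ(K_i·b_i) = 0.482×8.11 + 1770×11.4 + 18.0×3.22 + 1.09e-05×9.21 = 20240 m²/day.
Hydraulic gradient i = 0.0130.
Q = Σ(K_i·b_i) · W · i = 20240 × 186 × 0.01300 = 48940 m³/day.

48900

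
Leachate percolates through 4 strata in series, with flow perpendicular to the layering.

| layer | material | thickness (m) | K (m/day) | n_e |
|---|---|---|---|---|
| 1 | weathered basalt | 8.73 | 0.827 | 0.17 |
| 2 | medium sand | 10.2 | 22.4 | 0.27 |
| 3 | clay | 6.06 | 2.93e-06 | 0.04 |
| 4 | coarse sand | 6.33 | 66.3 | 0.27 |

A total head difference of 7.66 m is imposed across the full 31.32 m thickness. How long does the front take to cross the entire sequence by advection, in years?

4580

With flow normal to the layers, continuity requires the same specific discharge q through every layer.
Σ(b_i/K_i) = 8.73/0.827 + 10.2/22.4 + 6.06/2.93e-06 + 6.33/66.3 = 2.068e+06 d.
q = Δh / Σ(b_i/K_i) = 7.66 / 2.068e+06 = 3.704e-06 m/day.
In each layer the seepage velocity is v_i = q/n_i, so the layer transit time is t_i = b_i·n_i / q:
  layer 1 (weathered basalt): t_1 = 8.73 × 0.17 / 3.704e-06 = 4.007e+05 d
  layer 2 (medium sand): t_2 = 10.2 × 0.27 / 3.704e-06 = 7.436e+05 d
  layer 3 (clay): t_3 = 6.06 × 0.04 / 3.704e-06 = 65450 d
  layer 4 (coarse sand): t_4 = 6.33 × 0.27 / 3.704e-06 = 4.615e+05 d
Total t = Σ t_i = 1.671e+06 days = 4576 years.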